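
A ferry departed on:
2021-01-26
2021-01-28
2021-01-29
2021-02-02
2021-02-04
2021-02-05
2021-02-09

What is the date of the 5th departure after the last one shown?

Every event lands on a Tuesday or Thursday or Friday (gaps cycle 2, 1, 4, 2, 1, 4).
So the schedule is: every Tuesday, Thursday and Friday.
Next Thursday: 2021-02-11.
Next Friday: 2021-02-12.
Next Tuesday: 2021-02-16.
Next Thursday: 2021-02-18.
Next Friday: 2021-02-19.

2021-02-19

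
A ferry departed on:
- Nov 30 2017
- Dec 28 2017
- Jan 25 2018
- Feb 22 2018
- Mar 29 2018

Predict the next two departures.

These are Thursdays with 28, 28, 28, 35-day gaps.
Each is the final Thursday of its month — Nov 30 2017 is past the 28th, so '4th Thursday' doesn't fit.
April 2018 ends with Thursday Apr 26 2018.
May 2018 ends with Thursday May 31 2018.

Apr 26 2018, May 31 2018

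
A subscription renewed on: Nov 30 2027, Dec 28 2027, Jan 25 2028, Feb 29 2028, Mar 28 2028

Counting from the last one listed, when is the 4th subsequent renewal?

Jul 25 2028

All Tuesdays; the gaps (28, 28, 35, 28) vary with month length.
This is the last Tuesday of each month.
Last Tuesday of April 2028: Apr 25 2028.
May 2028 ends with Tuesday May 30 2028.
June 2028 ends with Tuesday Jun 27 2028.
July 2028 ends with Tuesday Jul 25 2028.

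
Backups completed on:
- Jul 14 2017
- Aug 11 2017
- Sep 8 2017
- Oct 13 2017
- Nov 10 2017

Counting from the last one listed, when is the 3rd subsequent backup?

These are Fridays at 28- or 35-day spacing (28, 28, 35, 28).
The pattern: 2nd Friday of the month.
December 2017 — 2nd Friday is Dec 8 2017.
2nd Friday of January 2018: Jan 12 2018.
February 2018 — 2nd Friday is Feb 9 2018.

Feb 9 2018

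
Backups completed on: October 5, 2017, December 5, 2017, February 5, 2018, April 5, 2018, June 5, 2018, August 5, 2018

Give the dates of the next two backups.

Gaps: 61, 62, 59, 61, 61 days — not constant. Every event is on the 5th of the month.
Pattern: the 5th of every 2 months.
October 2018: October 5, 2018.
December 2018: December 5, 2018.

October 5, 2018; December 5, 2018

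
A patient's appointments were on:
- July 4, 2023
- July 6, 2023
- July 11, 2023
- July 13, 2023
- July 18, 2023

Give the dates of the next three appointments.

July 20, 2023; July 25, 2023; July 27, 2023

The gap pattern 2, 5, 2, 5 repeats every 2 events.
These are the Tuesdays and Thursdays of each week.
The following Thursday is July 20, 2023.
Next Tuesday: July 25, 2023.
Next Thursday: July 27, 2023.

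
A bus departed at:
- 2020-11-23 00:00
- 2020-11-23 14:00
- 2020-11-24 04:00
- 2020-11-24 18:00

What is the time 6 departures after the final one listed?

2020-11-28 06:00

The interval is a steady 14 hours (14, 14, 14).
2020-11-24 18:00 + 14 h = 2020-11-25 08:00.
2020-11-25 08:00 + 14 h = 2020-11-25 22:00.
2020-11-25 22:00 + 14 h = 2020-11-26 12:00.
2020-11-26 12:00 + 14 h = 2020-11-27 02:00.
2020-11-27 02:00 + 14 h = 2020-11-27 16:00.
2020-11-27 16:00 + 14 h = 2020-11-28 06:00.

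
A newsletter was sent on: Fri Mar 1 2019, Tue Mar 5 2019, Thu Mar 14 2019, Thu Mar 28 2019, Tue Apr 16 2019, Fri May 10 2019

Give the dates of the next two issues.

Intervals are 4, 9, 14, 19, 24 days — an arithmetic progression with common difference 5.
Next gap: 29 days. Fri May 10 2019 + 29 days = Sat Jun 8 2019.
Next gap: 34 days. Sat Jun 8 2019 + 34 days = Fri Jul 12 2019.

Sat Jun 8 2019, Fri Jul 12 2019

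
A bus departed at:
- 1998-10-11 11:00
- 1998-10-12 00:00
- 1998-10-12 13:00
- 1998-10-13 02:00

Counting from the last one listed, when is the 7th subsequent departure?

1998-10-16 21:00

Gaps: 13, 13, 13 hours — each event is 13 hours after the previous one.
1998-10-13 02:00 + 13 h = 1998-10-13 15:00.
1998-10-13 15:00 + 13 h = 1998-10-14 04:00.
1998-10-14 04:00 + 13 h = 1998-10-14 17:00.
1998-10-14 17:00 + 13 h = 1998-10-15 06:00.
1998-10-15 06:00 + 13 h = 1998-10-15 19:00.
1998-10-15 19:00 + 13 h = 1998-10-16 08:00.
1998-10-16 08:00 + 13 h = 1998-10-16 21:00.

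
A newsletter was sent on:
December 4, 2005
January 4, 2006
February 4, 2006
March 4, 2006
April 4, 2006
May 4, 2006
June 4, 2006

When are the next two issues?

Each date is the 4th; the gaps (31, 31, 28, 31, 30, 31) track the month lengths.
The rule is the 4th of each month.
Next: July 2006 → July 4, 2006.
Next: August 2006 → August 4, 2006.

July 4, 2006; August 4, 2006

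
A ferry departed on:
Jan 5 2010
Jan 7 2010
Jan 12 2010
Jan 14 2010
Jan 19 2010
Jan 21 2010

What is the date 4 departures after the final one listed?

Feb 4 2010

The gap pattern 2, 5, 2, 5, 2 repeats every 2 events.
These are the Tuesdays and Thursdays of each week.
The following Tuesday is Jan 26 2010.
Next Thursday: Jan 28 2010.
Next Tuesday: Feb 2 2010.
Next Thursday: Feb 4 2010.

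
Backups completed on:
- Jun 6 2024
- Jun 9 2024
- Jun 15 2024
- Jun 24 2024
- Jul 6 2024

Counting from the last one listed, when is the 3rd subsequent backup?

Aug 29 2024

Intervals are 3, 6, 9, 12 days — an arithmetic progression with common difference 3.
Next gap: 15 days. Jul 6 2024 + 15 days = Jul 21 2024.
Next gap: 18 days. Jul 21 2024 + 18 days = Aug 8 2024.
Next gap: 21 days. Aug 8 2024 + 21 days = Aug 29 2024.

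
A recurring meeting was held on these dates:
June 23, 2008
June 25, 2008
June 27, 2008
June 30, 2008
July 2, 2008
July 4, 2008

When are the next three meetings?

Gaps: 2, 2, 3, 2, 2 days — not constant, but cyclic with period 3.
The events fall on every Monday, Wednesday and Friday.
Next Monday: July 7, 2008.
Next Wednesday: July 9, 2008.
The following Friday is July 11, 2008.

July 7, 2008; July 9, 2008; July 11, 2008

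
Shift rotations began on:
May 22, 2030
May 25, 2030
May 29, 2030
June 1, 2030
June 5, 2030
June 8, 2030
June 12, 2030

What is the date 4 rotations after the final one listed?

The gap pattern 3, 4, 3, 4, 3, 4 repeats every 2 events.
These are the Wednesdays and Saturdays of each week.
The following Saturday is June 15, 2030.
The following Wednesday is June 19, 2030.
The following Saturday is June 22, 2030.
The following Wednesday is June 26, 2030.

June 26, 2030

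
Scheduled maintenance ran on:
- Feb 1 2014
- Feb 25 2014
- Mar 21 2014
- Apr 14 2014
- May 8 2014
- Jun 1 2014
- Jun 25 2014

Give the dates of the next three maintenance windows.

Every event comes 24 days after the last (24, 24, 24, 24, 24, 24).
Jun 25 2014 + 24 days = Jul 19 2014.
Jul 19 2014 + 24 days = Aug 12 2014.
Aug 12 2014 + 24 days = Sep 5 2014.

Jul 19 2014, Aug 12 2014, Sep 5 2014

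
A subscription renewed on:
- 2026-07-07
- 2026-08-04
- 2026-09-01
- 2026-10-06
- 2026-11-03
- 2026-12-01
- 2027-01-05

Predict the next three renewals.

These are Tuesdays at 28- or 35-day spacing (28, 28, 35, 28, 28, 35).
The pattern: 1st Tuesday of the month.
1st Tuesday of February 2027: 2027-02-02.
1st Tuesday of March 2027: 2027-03-02.
1st Tuesday of April 2027: 2027-04-06.

2027-02-02, 2027-03-02, 2027-04-06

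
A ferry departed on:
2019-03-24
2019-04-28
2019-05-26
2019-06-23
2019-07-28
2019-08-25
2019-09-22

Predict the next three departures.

All dates are Sundays, 35, 28, 28, 35, 28, 28 days apart.
Specifically, the 4th Sunday of each month.
4th Sunday of October 2019: 2019-10-27.
4th Sunday of November 2019: 2019-11-24.
December 2019 — 4th Sunday is 2019-12-22.

2019-10-27, 2019-11-24, 2019-12-22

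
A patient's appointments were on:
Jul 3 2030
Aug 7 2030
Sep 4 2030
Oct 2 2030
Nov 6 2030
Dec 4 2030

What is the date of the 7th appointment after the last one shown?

Gaps: 35, 28, 28, 35, 28 days — a mix of 28 and 35. Every date is a Wednesday.
Each is the 1st Wednesday of its month.
1st Wednesday of January 2031: Jan 1 2031.
February 2031 — 1st Wednesday is Feb 5 2031.
1st Wednesday of March 2031: Mar 5 2031.
April 2031 — 1st Wednesday is Apr 2 2031.
1st Wednesday of May 2031: May 7 2031.
1st Wednesday of June 2031: Jun 4 2031.
July 2031 — 1st Wednesday is Jul 2 2031.

Jul 2 2031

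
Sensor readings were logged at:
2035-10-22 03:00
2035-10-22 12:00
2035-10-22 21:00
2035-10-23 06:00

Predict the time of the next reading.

2035-10-23 15:00

Spacing: 9, 9, 9 h — constant 9 h.
2035-10-23 06:00 + 9 h = 2035-10-23 15:00.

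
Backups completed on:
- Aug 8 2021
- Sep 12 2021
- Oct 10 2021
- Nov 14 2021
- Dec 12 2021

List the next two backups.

Gaps: 35, 28, 35, 28 days — a mix of 28 and 35. Every date is a Sunday.
Each is the 2nd Sunday of its month.
2nd Sunday of January 2022: Jan 9 2022.
February 2022 — 2nd Sunday is Feb 13 2022.

Jan 9 2022, Feb 13 2022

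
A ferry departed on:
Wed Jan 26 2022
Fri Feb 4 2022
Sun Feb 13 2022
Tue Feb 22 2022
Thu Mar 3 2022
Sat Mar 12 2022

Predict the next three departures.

Mon Mar 21 2022, Wed Mar 30 2022, Fri Apr 8 2022

The spacing is 9, 9, 9, 9, 9 days — always 9 days.
Sat Mar 12 2022 + 9 days = Mon Mar 21 2022.
Mon Mar 21 2022 + 9 days = Wed Mar 30 2022.
Wed Mar 30 2022 + 9 days = Fri Apr 8 2022.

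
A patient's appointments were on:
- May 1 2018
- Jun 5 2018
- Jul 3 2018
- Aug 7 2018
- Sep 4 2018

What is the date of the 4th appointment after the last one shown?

These are Tuesdays at 28- or 35-day spacing (35, 28, 35, 28).
The pattern: 1st Tuesday of the month.
October 2018 — 1st Tuesday is Oct 2 2018.
November 2018 — 1st Tuesday is Nov 6 2018.
December 2018 — 1st Tuesday is Dec 4 2018.
1st Tuesday of January 2019: Jan 1 2019.

Jan 1 2019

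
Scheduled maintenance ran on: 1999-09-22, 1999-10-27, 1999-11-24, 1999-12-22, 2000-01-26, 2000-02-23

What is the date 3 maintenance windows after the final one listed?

2000-05-24

These are Wednesdays at 28- or 35-day spacing (35, 28, 28, 35, 28).
The pattern: 4th Wednesday of the month.
March 2000 — 4th Wednesday is 2000-03-22.
4th Wednesday of April 2000: 2000-04-26.
May 2000 — 4th Wednesday is 2000-05-24.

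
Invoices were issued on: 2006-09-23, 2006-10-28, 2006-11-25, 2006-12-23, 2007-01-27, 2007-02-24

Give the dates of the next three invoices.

All dates are Saturdays, 35, 28, 28, 35, 28 days apart.
Specifically, the 4th Saturday of each month.
4th Saturday of March 2007: 2007-03-24.
4th Saturday of April 2007: 2007-04-28.
4th Saturday of May 2007: 2007-05-26.

2007-03-24, 2007-04-28, 2007-05-26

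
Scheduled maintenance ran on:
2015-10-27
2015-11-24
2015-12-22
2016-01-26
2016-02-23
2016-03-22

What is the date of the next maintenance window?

2016-04-26

All dates are Tuesdays, 28, 28, 35, 28, 28 days apart.
Specifically, the 4th Tuesday of each month.
April 2016 — 4th Tuesday is 2016-04-26.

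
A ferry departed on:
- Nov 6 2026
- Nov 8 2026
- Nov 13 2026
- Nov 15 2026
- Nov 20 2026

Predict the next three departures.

The gap pattern 2, 5, 2, 5 repeats every 2 events.
These are the Fridays and Sundays of each week.
The following Sunday is Nov 22 2026.
Next Friday: Nov 27 2026.
The following Sunday is Nov 29 2026.

Nov 22 2026, Nov 27 2026, Nov 29 2026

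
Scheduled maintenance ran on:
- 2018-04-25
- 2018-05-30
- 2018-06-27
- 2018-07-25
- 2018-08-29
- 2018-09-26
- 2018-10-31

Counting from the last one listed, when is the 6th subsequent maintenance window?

These are Wednesdays with 35, 28, 28, 35, 28, 35-day gaps.
Each is the final Wednesday of its month — 2018-05-30 is past the 28th, so '4th Wednesday' doesn't fit.
November 2018 ends with Wednesday 2018-11-28.
December 2018 ends with Wednesday 2018-12-26.
January 2019 ends with Wednesday 2019-01-30.
February 2019 ends with Wednesday 2019-02-27.
March 2019 ends with Wednesday 2019-03-27.
April 2019 ends with Wednesday 2019-04-24.

2019-04-24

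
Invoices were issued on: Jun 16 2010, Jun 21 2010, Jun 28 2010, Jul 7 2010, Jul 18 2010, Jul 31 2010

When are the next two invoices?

Aug 15 2010, Sep 1 2010

Gaps: 5, 7, 9, 11, 13 days — each gap is 2 larger than the previous one.
Next gap: 15 days. Jul 31 2010 + 15 days = Aug 15 2010.
Next gap: 17 days. Aug 15 2010 + 17 days = Sep 1 2010.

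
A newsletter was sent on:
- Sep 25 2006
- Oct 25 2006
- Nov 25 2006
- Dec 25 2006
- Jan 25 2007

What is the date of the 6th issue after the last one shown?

Gaps: 30, 31, 30, 31 days — not constant. Every event is on the 25th of the month.
Pattern: the 25th of each month.
February 2007: Feb 25 2007.
Next: March 2007 → Mar 25 2007.
April 2007: Apr 25 2007.
Next: May 2007 → May 25 2007.
Next: June 2007 → Jun 25 2007.
July 2007: Jul 25 2007.

Jul 25 2007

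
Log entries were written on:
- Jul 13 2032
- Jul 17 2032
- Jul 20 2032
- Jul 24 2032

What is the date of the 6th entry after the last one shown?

The gap pattern 4, 3, 4 repeats every 2 events.
These are the Tuesdays and Saturdays of each week.
The following Tuesday is Jul 27 2032.
The following Saturday is Jul 31 2032.
Next Tuesday: Aug 3 2032.
The following Saturday is Aug 7 2032.
Next Tuesday: Aug 10 2032.
Next Saturday: Aug 14 2032.

Aug 14 2032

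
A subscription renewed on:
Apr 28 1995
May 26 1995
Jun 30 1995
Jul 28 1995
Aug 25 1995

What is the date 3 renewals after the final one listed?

All Fridays; the gaps (28, 35, 28, 28) vary with month length.
This is the last Friday of each month.
Last Friday of September 1995: Sep 29 1995.
Last Friday of October 1995: Oct 27 1995.
Last Friday of November 1995: Nov 24 1995.

Nov 24 1995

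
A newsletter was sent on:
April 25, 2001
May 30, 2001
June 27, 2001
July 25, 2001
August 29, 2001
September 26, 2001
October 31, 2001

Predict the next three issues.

These are Wednesdays with 35, 28, 28, 35, 28, 35-day gaps.
Each is the final Wednesday of its month — May 30, 2001 is past the 28th, so '4th Wednesday' doesn't fit.
November 2001 ends with Wednesday November 28, 2001.
Last Wednesday of December 2001: December 26, 2001.
January 2002 ends with Wednesday January 30, 2002.

November 28, 2001; December 26, 2001; January 30, 2002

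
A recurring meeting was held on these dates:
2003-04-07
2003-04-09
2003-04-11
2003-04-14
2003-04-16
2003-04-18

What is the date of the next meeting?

2003-04-21

Every event lands on a Monday or Wednesday or Friday (gaps cycle 2, 2, 3, 2, 2).
So the schedule is: every Monday, Wednesday and Friday.
The following Monday is 2003-04-21.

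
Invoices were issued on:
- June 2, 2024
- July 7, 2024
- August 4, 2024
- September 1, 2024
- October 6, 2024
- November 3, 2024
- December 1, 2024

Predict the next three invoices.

These are Sundays at 28- or 35-day spacing (35, 28, 28, 35, 28, 28).
The pattern: 1st Sunday of the month.
January 2025 — 1st Sunday is January 5, 2025.
1st Sunday of February 2025: February 2, 2025.
March 2025 — 1st Sunday is March 2, 2025.

January 5, 2025; February 2, 2025; March 2, 2025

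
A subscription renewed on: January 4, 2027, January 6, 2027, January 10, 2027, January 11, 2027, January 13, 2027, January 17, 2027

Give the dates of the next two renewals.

January 18, 2027; January 20, 2027

Every event lands on a Monday or Wednesday or Sunday (gaps cycle 2, 4, 1, 2, 4).
So the schedule is: every Monday, Wednesday and Sunday.
The following Monday is January 18, 2027.
Next Wednesday: January 20, 2027.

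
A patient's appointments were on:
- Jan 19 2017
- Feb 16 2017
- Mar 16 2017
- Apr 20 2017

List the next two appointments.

May 18 2017, Jun 15 2017

Gaps: 28, 28, 35 days — a mix of 28 and 35. Every date is a Thursday.
Each is the 3rd Thursday of its month.
May 2017 — 3rd Thursday is May 18 2017.
3rd Thursday of June 2017: Jun 15 2017.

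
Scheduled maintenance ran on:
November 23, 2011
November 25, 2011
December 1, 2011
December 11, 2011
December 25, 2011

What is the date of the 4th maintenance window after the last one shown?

March 30, 2012

The spacing grows by 4 each time: 2, 6, 10, 14 days.
Next gap: 18 days. December 25, 2011 + 18 days = January 12, 2012.
Next gap: 22 days. January 12, 2012 + 22 days = February 3, 2012.
Next gap: 26 days. February 3, 2012 + 26 days = February 29, 2012.
Next gap: 30 days. February 29, 2012 + 30 days = March 30, 2012.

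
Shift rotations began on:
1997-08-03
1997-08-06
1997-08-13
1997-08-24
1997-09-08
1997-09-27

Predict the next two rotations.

1997-10-20, 1997-11-16

Gaps: 3, 7, 11, 15, 19 days — each gap is 4 larger than the previous one.
Next gap: 23 days. 1997-09-27 + 23 days = 1997-10-20.
Next gap: 27 days. 1997-10-20 + 27 days = 1997-11-16.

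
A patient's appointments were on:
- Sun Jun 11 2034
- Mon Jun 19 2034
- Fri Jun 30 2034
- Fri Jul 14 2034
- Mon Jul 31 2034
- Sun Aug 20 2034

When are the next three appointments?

Tue Sep 12 2034, Sun Oct 8 2034, Mon Nov 6 2034

The spacing grows by 3 each time: 8, 11, 14, 17, 20 days.
Next gap: 23 days. Sun Aug 20 2034 + 23 days = Tue Sep 12 2034.
Next gap: 26 days. Tue Sep 12 2034 + 26 days = Sun Oct 8 2034.
Next gap: 29 days. Sun Oct 8 2034 + 29 days = Mon Nov 6 2034.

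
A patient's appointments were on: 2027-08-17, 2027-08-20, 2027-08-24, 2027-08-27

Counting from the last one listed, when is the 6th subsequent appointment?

Gaps: 3, 4, 3 days — not constant, but cyclic with period 2.
The events fall on every Tuesday and Friday.
The following Tuesday is 2027-08-31.
The following Friday is 2027-09-03.
The following Tuesday is 2027-09-07.
Next Friday: 2027-09-10.
Next Tuesday: 2027-09-14.
The following Friday is 2027-09-17.

2027-09-17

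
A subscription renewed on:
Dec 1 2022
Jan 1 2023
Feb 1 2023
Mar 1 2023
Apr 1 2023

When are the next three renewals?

Gaps: 31, 31, 28, 31 days — not constant. Every event is on the 1st of the month.
Pattern: the 1st of each month.
May 2023: May 1 2023.
Next: June 2023 → Jun 1 2023.
Next: July 2023 → Jul 1 2023.

May 1 2023, Jun 1 2023, Jul 1 2023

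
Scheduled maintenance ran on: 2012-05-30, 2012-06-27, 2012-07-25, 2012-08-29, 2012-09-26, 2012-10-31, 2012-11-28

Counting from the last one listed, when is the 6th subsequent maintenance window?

2013-05-29

Every date is a Wednesday; gaps 28, 28, 35, 28, 35, 28 days.
Each is the last Wednesday of its month (at least one falls on the 29th or later, ruling out '4th Wednesday').
December 2012 ends with Wednesday 2012-12-26.
Last Wednesday of January 2013: 2013-01-30.
Last Wednesday of February 2013: 2013-02-27.
March 2013 ends with Wednesday 2013-03-27.
April 2013 ends with Wednesday 2013-04-24.
Last Wednesday of May 2013: 2013-05-29.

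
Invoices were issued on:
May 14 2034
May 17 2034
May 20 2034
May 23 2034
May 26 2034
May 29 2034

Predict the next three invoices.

The spacing is 3, 3, 3, 3, 3 days — always 3 days.
May 29 2034 + 3 days = Jun 1 2034.
Jun 1 2034 + 3 days = Jun 4 2034.
Jun 4 2034 + 3 days = Jun 7 2034.

Jun 1 2034, Jun 4 2034, Jun 7 2034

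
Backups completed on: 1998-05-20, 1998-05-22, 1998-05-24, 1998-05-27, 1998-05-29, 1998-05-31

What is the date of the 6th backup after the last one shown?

1998-06-14

Gaps: 2, 2, 3, 2, 2 days — not constant, but cyclic with period 3.
The events fall on every Wednesday, Friday and Sunday.
Next Wednesday: 1998-06-03.
The following Friday is 1998-06-05.
The following Sunday is 1998-06-07.
The following Wednesday is 1998-06-10.
The following Friday is 1998-06-12.
Next Sunday: 1998-06-14.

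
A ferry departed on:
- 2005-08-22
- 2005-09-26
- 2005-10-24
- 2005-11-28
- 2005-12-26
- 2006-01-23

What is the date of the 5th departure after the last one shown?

All dates are Mondays, 35, 28, 35, 28, 28 days apart.
Specifically, the 4th Monday of each month.
4th Monday of February 2006: 2006-02-27.
4th Monday of March 2006: 2006-03-27.
4th Monday of April 2006: 2006-04-24.
4th Monday of May 2006: 2006-05-22.
June 2006 — 4th Monday is 2006-06-26.

2006-06-26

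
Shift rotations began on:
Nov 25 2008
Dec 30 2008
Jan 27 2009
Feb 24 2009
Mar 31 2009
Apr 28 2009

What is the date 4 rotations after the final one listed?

Aug 25 2009

These are Tuesdays with 35, 28, 28, 35, 28-day gaps.
Each is the final Tuesday of its month — Dec 30 2008 is past the 28th, so '4th Tuesday' doesn't fit.
Last Tuesday of May 2009: May 26 2009.
June 2009 ends with Tuesday Jun 30 2009.
Last Tuesday of July 2009: Jul 28 2009.
Last Tuesday of August 2009: Aug 25 2009.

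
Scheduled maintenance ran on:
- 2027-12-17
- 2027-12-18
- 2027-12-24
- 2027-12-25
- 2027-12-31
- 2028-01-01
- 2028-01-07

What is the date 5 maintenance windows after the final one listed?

Gaps: 1, 6, 1, 6, 1, 6 days — not constant, but cyclic with period 2.
The events fall on every Friday and Saturday.
The following Saturday is 2028-01-08.
Next Friday: 2028-01-14.
The following Saturday is 2028-01-15.
Next Friday: 2028-01-21.
The following Saturday is 2028-01-22.

2028-01-22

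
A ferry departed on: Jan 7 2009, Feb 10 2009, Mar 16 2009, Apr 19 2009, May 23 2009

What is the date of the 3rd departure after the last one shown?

Sep 2 2009

Every event comes 34 days after the last (34, 34, 34, 34).
May 23 2009 + 34 days = Jun 26 2009.
Jun 26 2009 + 34 days = Jul 30 2009.
Jul 30 2009 + 34 days = Sep 2 2009.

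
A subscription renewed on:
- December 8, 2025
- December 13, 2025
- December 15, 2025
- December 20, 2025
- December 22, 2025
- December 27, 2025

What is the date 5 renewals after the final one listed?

January 12, 2026

The gap pattern 5, 2, 5, 2, 5 repeats every 2 events.
These are the Mondays and Saturdays of each week.
Next Monday: December 29, 2025.
The following Saturday is January 3, 2026.
Next Monday: January 5, 2026.
The following Saturday is January 10, 2026.
The following Monday is January 12, 2026.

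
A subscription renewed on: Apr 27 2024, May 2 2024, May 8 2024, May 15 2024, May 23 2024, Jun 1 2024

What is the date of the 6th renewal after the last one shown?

Aug 15 2024

Intervals are 5, 6, 7, 8, 9 days — an arithmetic progression with common difference 1.
Next gap: 10 days. Jun 1 2024 + 10 days = Jun 11 2024.
Next gap: 11 days. Jun 11 2024 + 11 days = Jun 22 2024.
Next gap: 12 days. Jun 22 2024 + 12 days = Jul 4 2024.
Next gap: 13 days. Jul 4 2024 + 13 days = Jul 17 2024.
Next gap: 14 days. Jul 17 2024 + 14 days = Jul 31 2024.
Next gap: 15 days. Jul 31 2024 + 15 days = Aug 15 2024.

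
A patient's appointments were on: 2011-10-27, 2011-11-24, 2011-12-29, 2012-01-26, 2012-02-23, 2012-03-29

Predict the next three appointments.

All Thursdays; the gaps (28, 35, 28, 28, 35) vary with month length.
This is the last Thursday of each month.
April 2012 ends with Thursday 2012-04-26.
May 2012 ends with Thursday 2012-05-31.
June 2012 ends with Thursday 2012-06-28.

2012-04-26, 2012-05-31, 2012-06-28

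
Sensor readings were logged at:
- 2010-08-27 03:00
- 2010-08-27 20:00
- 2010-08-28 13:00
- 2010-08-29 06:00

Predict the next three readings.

The interval is a steady 17 hours (17, 17, 17).
2010-08-29 06:00 + 17 h = 2010-08-29 23:00.
2010-08-29 23:00 + 17 h = 2010-08-30 16:00.
2010-08-30 16:00 + 17 h = 2010-08-31 09:00.

2010-08-29 23:00, 2010-08-30 16:00, 2010-08-31 09:00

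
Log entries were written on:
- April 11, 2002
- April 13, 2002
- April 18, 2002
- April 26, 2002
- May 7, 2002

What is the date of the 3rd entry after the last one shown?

The spacing grows by 3 each time: 2, 5, 8, 11 days.
Next gap: 14 days. May 7, 2002 + 14 days = May 21, 2002.
Next gap: 17 days. May 21, 2002 + 17 days = June 7, 2002.
Next gap: 20 days. June 7, 2002 + 20 days = June 27, 2002.

June 27, 2002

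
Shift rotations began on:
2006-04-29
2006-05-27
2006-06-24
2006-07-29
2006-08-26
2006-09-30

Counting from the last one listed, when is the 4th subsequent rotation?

These are Saturdays with 28, 28, 35, 28, 35-day gaps.
Each is the final Saturday of its month — 2006-04-29 is past the 28th, so '4th Saturday' doesn't fit.
October 2006 ends with Saturday 2006-10-28.
November 2006 ends with Saturday 2006-11-25.
December 2006 ends with Saturday 2006-12-30.
January 2007 ends with Saturday 2007-01-27.

2007-01-27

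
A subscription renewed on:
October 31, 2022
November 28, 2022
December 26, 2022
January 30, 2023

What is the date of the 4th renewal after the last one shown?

May 29, 2023

Every date is a Monday; gaps 28, 28, 35 days.
Each is the last Monday of its month (at least one falls on the 29th or later, ruling out '4th Monday').
February 2023 ends with Monday February 27, 2023.
Last Monday of March 2023: March 27, 2023.
April 2023 ends with Monday April 24, 2023.
May 2023 ends with Monday May 29, 2023.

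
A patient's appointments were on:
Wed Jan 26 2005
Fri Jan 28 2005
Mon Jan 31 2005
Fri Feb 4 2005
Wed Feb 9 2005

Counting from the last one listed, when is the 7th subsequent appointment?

Wed Apr 13 2005

The spacing grows by 1 each time: 2, 3, 4, 5 days.
Next gap: 6 days. Wed Feb 9 2005 + 6 days = Tue Feb 15 2005.
Next gap: 7 days. Tue Feb 15 2005 + 7 days = Tue Feb 22 2005.
Next gap: 8 days. Tue Feb 22 2005 + 8 days = Wed Mar 2 2005.
Next gap: 9 days. Wed Mar 2 2005 + 9 days = Fri Mar 11 2005.
Next gap: 10 days. Fri Mar 11 2005 + 10 days = Mon Mar 21 2005.
Next gap: 11 days. Mon Mar 21 2005 + 11 days = Fri Apr 1 2005.
Next gap: 12 days. Fri Apr 1 2005 + 12 days = Wed Apr 13 2005.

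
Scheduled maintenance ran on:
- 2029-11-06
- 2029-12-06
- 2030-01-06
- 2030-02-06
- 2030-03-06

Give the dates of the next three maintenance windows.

2030-04-06, 2030-05-06, 2030-06-06

Each date is the 6th; the gaps (30, 31, 31, 28) track the month lengths.
The rule is the 6th of each month.
Next: April 2030 → 2030-04-06.
Next: May 2030 → 2030-05-06.
June 2030: 2030-06-06.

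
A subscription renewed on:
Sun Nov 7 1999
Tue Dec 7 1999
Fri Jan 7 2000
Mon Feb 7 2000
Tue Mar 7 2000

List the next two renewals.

The day-of-month is always 7 (30, 31, 31, 29 days between events).
So this recurs on the 7th of each month.
April 2000: Fri Apr 7 2000.
May 2000: Sun May 7 2000.

Fri Apr 7 2000, Sun May 7 2000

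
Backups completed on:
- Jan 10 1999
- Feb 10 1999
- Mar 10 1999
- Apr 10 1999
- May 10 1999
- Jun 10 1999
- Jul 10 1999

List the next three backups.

The day-of-month is always 10 (31, 28, 31, 30, 31, 30 days between events).
So this recurs on the 10th of each month.
August 1999: Aug 10 1999.
September 1999: Sep 10 1999.
Next: October 1999 → Oct 10 1999.

Aug 10 1999, Sep 10 1999, Oct 10 1999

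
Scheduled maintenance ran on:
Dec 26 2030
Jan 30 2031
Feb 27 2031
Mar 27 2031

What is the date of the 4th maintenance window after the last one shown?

Jul 31 2031

These are Thursdays with 35, 28, 28-day gaps.
Each is the final Thursday of its month — Jan 30 2031 is past the 28th, so '4th Thursday' doesn't fit.
April 2031 ends with Thursday Apr 24 2031.
May 2031 ends with Thursday May 29 2031.
June 2031 ends with Thursday Jun 26 2031.
July 2031 ends with Thursday Jul 31 2031.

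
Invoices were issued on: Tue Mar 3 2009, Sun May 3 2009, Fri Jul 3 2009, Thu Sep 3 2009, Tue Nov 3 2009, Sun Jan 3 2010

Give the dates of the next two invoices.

Wed Mar 3 2010, Mon May 3 2010

The day-of-month is always 3 (61, 61, 62, 61, 61 days between events).
So this recurs on the 3rd of every 2 months.
Next: March 2010 → Wed Mar 3 2010.
May 2010: Mon May 3 2010.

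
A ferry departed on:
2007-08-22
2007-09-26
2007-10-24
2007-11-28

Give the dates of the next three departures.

Gaps: 35, 28, 35 days — a mix of 28 and 35. Every date is a Wednesday.
Each is the 4th Wednesday of its month.
4th Wednesday of December 2007: 2007-12-26.
January 2008 — 4th Wednesday is 2008-01-23.
February 2008 — 4th Wednesday is 2008-02-27.

2007-12-26, 2008-01-23, 2008-02-27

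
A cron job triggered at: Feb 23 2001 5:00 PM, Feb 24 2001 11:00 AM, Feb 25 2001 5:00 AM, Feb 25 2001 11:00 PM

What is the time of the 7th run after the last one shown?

Spacing: 18, 18, 18 h — constant 18 h.
Feb 25 2001 11:00 PM + 18 h = Feb 26 2001 5:00 PM.
Feb 26 2001 5:00 PM + 18 h = Feb 27 2001 11:00 AM.
Feb 27 2001 11:00 AM + 18 h = Feb 28 2001 5:00 AM.
Feb 28 2001 5:00 AM + 18 h = Feb 28 2001 11:00 PM.
Feb 28 2001 11:00 PM + 18 h = Mar 1 2001 5:00 PM.
Mar 1 2001 5:00 PM + 18 h = Mar 2 2001 11:00 AM.
Mar 2 2001 11:00 AM + 18 h = Mar 3 2001 5:00 AM.

Mar 3 2001 5:00 AM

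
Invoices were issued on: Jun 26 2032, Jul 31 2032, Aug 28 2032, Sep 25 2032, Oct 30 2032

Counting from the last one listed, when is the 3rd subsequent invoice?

All Saturdays; the gaps (35, 28, 28, 35) vary with month length.
This is the last Saturday of each month.
November 2032 ends with Saturday Nov 27 2032.
December 2032 ends with Saturday Dec 25 2032.
January 2033 ends with Saturday Jan 29 2033.

Jan 29 2033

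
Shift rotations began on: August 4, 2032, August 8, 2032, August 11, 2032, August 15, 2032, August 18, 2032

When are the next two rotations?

August 22, 2032; August 25, 2032

The gap pattern 4, 3, 4, 3 repeats every 2 events.
These are the Wednesdays and Sundays of each week.
The following Sunday is August 22, 2032.
The following Wednesday is August 25, 2032.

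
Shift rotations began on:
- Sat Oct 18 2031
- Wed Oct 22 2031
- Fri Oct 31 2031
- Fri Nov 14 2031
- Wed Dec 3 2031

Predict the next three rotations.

Sat Dec 27 2031, Sun Jan 25 2032, Sat Feb 28 2032

Intervals are 4, 9, 14, 19 days — an arithmetic progression with common difference 5.
Next gap: 24 days. Wed Dec 3 2031 + 24 days = Sat Dec 27 2031.
Next gap: 29 days. Sat Dec 27 2031 + 29 days = Sun Jan 25 2032.
Next gap: 34 days. Sun Jan 25 2032 + 34 days = Sat Feb 28 2032.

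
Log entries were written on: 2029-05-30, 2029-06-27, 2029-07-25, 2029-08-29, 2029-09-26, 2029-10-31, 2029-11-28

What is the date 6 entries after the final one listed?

2030-05-29

All Wednesdays; the gaps (28, 28, 35, 28, 35, 28) vary with month length.
This is the last Wednesday of each month.
December 2029 ends with Wednesday 2029-12-26.
January 2030 ends with Wednesday 2030-01-30.
Last Wednesday of February 2030: 2030-02-27.
Last Wednesday of March 2030: 2030-03-27.
Last Wednesday of April 2030: 2030-04-24.
Last Wednesday of May 2030: 2030-05-29.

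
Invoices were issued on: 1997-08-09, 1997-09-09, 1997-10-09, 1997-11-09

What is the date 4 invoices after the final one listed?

1998-03-09

The day-of-month is always 9 (31, 30, 31 days between events).
So this recurs on the 9th of each month.
Next: December 1997 → 1997-12-09.
January 1998: 1998-01-09.
Next: February 1998 → 1998-02-09.
Next: March 1998 → 1998-03-09.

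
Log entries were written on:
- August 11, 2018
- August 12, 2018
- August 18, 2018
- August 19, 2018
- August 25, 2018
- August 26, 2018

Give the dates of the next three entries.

Gaps: 1, 6, 1, 6, 1 days — not constant, but cyclic with period 2.
The events fall on every Saturday and Sunday.
The following Saturday is September 1, 2018.
The following Sunday is September 2, 2018.
Next Saturday: September 8, 2018.

September 1, 2018; September 2, 2018; September 8, 2018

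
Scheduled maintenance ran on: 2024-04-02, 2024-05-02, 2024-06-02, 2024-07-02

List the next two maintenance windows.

Each date is the 2nd; the gaps (30, 31, 30) track the month lengths.
The rule is the 2nd of each month.
August 2024: 2024-08-02.
September 2024: 2024-09-02.

2024-08-02, 2024-09-02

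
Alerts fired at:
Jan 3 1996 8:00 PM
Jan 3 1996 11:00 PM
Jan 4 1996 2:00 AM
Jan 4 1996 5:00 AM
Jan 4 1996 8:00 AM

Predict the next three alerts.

Spacing: 3, 3, 3, 3 h — constant 3 h.
Jan 4 1996 8:00 AM + 3 h = Jan 4 1996 11:00 AM.
Jan 4 1996 11:00 AM + 3 h = Jan 4 1996 2:00 PM.
Jan 4 1996 2:00 PM + 3 h = Jan 4 1996 5:00 PM.

Jan 4 1996 11:00 AM, Jan 4 1996 2:00 PM, Jan 4 1996 5:00 PM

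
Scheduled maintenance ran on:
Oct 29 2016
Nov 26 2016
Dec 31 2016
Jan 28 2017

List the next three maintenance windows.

These are Saturdays with 28, 35, 28-day gaps.
Each is the final Saturday of its month — Oct 29 2016 is past the 28th, so '4th Saturday' doesn't fit.
February 2017 ends with Saturday Feb 25 2017.
March 2017 ends with Saturday Mar 25 2017.
April 2017 ends with Saturday Apr 29 2017.

Feb 25 2017, Mar 25 2017, Apr 29 2017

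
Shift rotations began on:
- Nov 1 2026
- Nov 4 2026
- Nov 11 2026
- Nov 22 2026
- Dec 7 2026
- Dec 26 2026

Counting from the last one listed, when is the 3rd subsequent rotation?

Gaps: 3, 7, 11, 15, 19 days — each gap is 4 larger than the previous one.
Next gap: 23 days. Dec 26 2026 + 23 days = Jan 18 2027.
Next gap: 27 days. Jan 18 2027 + 27 days = Feb 14 2027.
Next gap: 31 days. Feb 14 2027 + 31 days = Mar 17 2027.

Mar 17 2027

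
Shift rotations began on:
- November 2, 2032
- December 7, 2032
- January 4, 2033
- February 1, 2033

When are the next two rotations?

All dates are Tuesdays, 35, 28, 28 days apart.
Specifically, the 1st Tuesday of each month.
1st Tuesday of March 2033: March 1, 2033.
1st Tuesday of April 2033: April 5, 2033.

March 1, 2033; April 5, 2033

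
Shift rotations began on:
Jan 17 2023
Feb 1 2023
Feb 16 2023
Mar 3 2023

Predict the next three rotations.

Mar 18 2023, Apr 2 2023, Apr 17 2023

Every event comes 15 days after the last (15, 15, 15).
Mar 3 2023 + 15 days = Mar 18 2023.
Mar 18 2023 + 15 days = Apr 2 2023.
Apr 2 2023 + 15 days = Apr 17 2023.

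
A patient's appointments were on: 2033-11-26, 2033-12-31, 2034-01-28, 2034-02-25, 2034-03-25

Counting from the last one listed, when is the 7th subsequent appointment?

Every date is a Saturday; gaps 35, 28, 28, 28 days.
Each is the last Saturday of its month (at least one falls on the 29th or later, ruling out '4th Saturday').
April 2034 ends with Saturday 2034-04-29.
Last Saturday of May 2034: 2034-05-27.
Last Saturday of June 2034: 2034-06-24.
July 2034 ends with Saturday 2034-07-29.
August 2034 ends with Saturday 2034-08-26.
September 2034 ends with Saturday 2034-09-30.
October 2034 ends with Saturday 2034-10-28.

2034-10-28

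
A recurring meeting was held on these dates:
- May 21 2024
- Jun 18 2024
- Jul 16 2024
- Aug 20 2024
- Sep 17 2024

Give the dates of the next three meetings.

Oct 15 2024, Nov 19 2024, Dec 17 2024

All dates are Tuesdays, 28, 28, 35, 28 days apart.
Specifically, the 3rd Tuesday of each month.
3rd Tuesday of October 2024: Oct 15 2024.
3rd Tuesday of November 2024: Nov 19 2024.
December 2024 — 3rd Tuesday is Dec 17 2024.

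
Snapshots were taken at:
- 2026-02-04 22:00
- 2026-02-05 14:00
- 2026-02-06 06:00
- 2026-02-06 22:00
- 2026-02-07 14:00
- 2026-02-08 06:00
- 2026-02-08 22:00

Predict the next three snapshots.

Gaps: 16, 16, 16, 16, 16, 16 hours — each event is 16 hours after the previous one.
2026-02-08 22:00 + 16 h = 2026-02-09 14:00.
2026-02-09 14:00 + 16 h = 2026-02-10 06:00.
2026-02-10 06:00 + 16 h = 2026-02-10 22:00.

2026-02-09 14:00, 2026-02-10 06:00, 2026-02-10 22:00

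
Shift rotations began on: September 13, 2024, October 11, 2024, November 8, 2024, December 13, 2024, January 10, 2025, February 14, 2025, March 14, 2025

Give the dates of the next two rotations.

April 11, 2025; May 9, 2025

All dates are Fridays, 28, 28, 35, 28, 35, 28 days apart.
Specifically, the 2nd Friday of each month.
April 2025 — 2nd Friday is April 11, 2025.
May 2025 — 2nd Friday is May 9, 2025.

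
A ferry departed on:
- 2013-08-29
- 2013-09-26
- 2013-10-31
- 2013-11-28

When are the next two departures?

All Thursdays; the gaps (28, 35, 28) vary with month length.
This is the last Thursday of each month.
Last Thursday of December 2013: 2013-12-26.
Last Thursday of January 2014: 2014-01-30.

2013-12-26, 2014-01-30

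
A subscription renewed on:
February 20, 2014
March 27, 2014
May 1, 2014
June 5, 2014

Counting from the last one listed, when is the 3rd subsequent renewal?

September 18, 2014

Every event comes 35 days after the last (35, 35, 35).
June 5, 2014 + 35 days = July 10, 2014.
July 10, 2014 + 35 days = August 14, 2014.
August 14, 2014 + 35 days = September 18, 2014.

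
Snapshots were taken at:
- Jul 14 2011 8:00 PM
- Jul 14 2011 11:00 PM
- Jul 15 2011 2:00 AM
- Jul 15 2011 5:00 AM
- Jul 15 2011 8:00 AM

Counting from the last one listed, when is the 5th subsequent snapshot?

Jul 15 2011 11:00 PM

Spacing: 3, 3, 3, 3 h — constant 3 h.
Jul 15 2011 8:00 AM + 3 h = Jul 15 2011 11:00 AM.
Jul 15 2011 11:00 AM + 3 h = Jul 15 2011 2:00 PM.
Jul 15 2011 2:00 PM + 3 h = Jul 15 2011 5:00 PM.
Jul 15 2011 5:00 PM + 3 h = Jul 15 2011 8:00 PM.
Jul 15 2011 8:00 PM + 3 h = Jul 15 2011 11:00 PM.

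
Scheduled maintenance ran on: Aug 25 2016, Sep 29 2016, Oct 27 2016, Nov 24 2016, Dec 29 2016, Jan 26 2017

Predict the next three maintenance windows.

Feb 23 2017, Mar 30 2017, Apr 27 2017

All Thursdays; the gaps (35, 28, 28, 35, 28) vary with month length.
This is the last Thursday of each month.
Last Thursday of February 2017: Feb 23 2017.
Last Thursday of March 2017: Mar 30 2017.
Last Thursday of April 2017: Apr 27 2017.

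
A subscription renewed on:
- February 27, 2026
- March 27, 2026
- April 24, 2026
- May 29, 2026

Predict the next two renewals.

These are Fridays with 28, 28, 35-day gaps.
Each is the final Friday of its month — May 29, 2026 is past the 28th, so '4th Friday' doesn't fit.
June 2026 ends with Friday June 26, 2026.
Last Friday of July 2026: July 31, 2026.

June 26, 2026; July 31, 2026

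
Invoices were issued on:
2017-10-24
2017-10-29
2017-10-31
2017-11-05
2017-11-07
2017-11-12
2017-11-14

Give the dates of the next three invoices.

Every event lands on a Tuesday or Sunday (gaps cycle 5, 2, 5, 2, 5, 2).
So the schedule is: every Tuesday and Sunday.
The following Sunday is 2017-11-19.
The following Tuesday is 2017-11-21.
The following Sunday is 2017-11-26.

2017-11-19, 2017-11-21, 2017-11-26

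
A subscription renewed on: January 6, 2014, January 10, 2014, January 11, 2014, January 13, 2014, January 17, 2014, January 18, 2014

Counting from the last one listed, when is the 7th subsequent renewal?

Every event lands on a Monday or Friday or Saturday (gaps cycle 4, 1, 2, 4, 1).
So the schedule is: every Monday, Friday and Saturday.
The following Monday is January 20, 2014.
Next Friday: January 24, 2014.
Next Saturday: January 25, 2014.
The following Monday is January 27, 2014.
Next Friday: January 31, 2014.
Next Saturday: February 1, 2014.
The following Monday is February 3, 2014.

February 3, 2014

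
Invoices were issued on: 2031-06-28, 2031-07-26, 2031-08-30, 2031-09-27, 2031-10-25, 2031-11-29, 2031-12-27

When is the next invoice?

2032-01-31

These are Saturdays with 28, 35, 28, 28, 35, 28-day gaps.
Each is the final Saturday of its month — 2031-08-30 is past the 28th, so '4th Saturday' doesn't fit.
January 2032 ends with Saturday 2032-01-31.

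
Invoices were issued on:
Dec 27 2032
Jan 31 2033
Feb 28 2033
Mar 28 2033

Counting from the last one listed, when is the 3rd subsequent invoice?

All Mondays; the gaps (35, 28, 28) vary with month length.
This is the last Monday of each month.
April 2033 ends with Monday Apr 25 2033.
Last Monday of May 2033: May 30 2033.
June 2033 ends with Monday Jun 27 2033.

Jun 27 2033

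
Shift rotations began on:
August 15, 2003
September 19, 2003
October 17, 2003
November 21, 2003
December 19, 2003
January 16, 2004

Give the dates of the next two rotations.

All dates are Fridays, 35, 28, 35, 28, 28 days apart.
Specifically, the 3rd Friday of each month.
February 2004 — 3rd Friday is February 20, 2004.
3rd Friday of March 2004: March 19, 2004.

February 20, 2004; March 19, 2004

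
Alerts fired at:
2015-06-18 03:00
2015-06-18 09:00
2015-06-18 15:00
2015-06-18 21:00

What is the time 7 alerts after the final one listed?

2015-06-20 15:00

The interval is a steady 6 hours (6, 6, 6).
2015-06-18 21:00 + 6 h = 2015-06-19 03:00.
2015-06-19 03:00 + 6 h = 2015-06-19 09:00.
2015-06-19 09:00 + 6 h = 2015-06-19 15:00.
2015-06-19 15:00 + 6 h = 2015-06-19 21:00.
2015-06-19 21:00 + 6 h = 2015-06-20 03:00.
2015-06-20 03:00 + 6 h = 2015-06-20 09:00.
2015-06-20 09:00 + 6 h = 2015-06-20 15:00.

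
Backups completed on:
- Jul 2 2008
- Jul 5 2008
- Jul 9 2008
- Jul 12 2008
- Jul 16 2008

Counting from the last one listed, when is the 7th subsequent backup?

Aug 9 2008

Every event lands on a Wednesday or Saturday (gaps cycle 3, 4, 3, 4).
So the schedule is: every Wednesday and Saturday.
Next Saturday: Jul 19 2008.
Next Wednesday: Jul 23 2008.
The following Saturday is Jul 26 2008.
Next Wednesday: Jul 30 2008.
Next Saturday: Aug 2 2008.
Next Wednesday: Aug 6 2008.
The following Saturday is Aug 9 2008.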